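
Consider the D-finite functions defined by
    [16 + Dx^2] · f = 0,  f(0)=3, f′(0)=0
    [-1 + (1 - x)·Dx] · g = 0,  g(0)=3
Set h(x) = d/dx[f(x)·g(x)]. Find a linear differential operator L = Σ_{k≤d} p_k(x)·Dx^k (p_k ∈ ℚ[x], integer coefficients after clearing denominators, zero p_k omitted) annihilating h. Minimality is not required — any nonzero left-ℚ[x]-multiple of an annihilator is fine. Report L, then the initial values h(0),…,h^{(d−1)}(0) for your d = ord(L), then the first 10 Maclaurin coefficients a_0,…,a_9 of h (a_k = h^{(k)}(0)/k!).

L = (14 - 32·x + 16·x^2) + (-2 + 2·x)·Dx + (1 - 2·x + x^2)·Dx^2  (order 2).
h: a_k = 9, -126, -189, 132, 165, -546/5, -637/5, -200/7, -225/7, -19442/315, …
ICs: h(0) = 9, h′(0) = -126.

f: a_k = 3, 0, -24, 0, 32, 0, -256/15, 0, 512/105, 0, …
g: a_k = 3, 3, 3, 3, 3, 3, 3, 3, 3, 3, …
f·g: L₀ = L_f ⊗_s L_g, ord ≤ 2·1.
Derive L from L₀ (diff closure).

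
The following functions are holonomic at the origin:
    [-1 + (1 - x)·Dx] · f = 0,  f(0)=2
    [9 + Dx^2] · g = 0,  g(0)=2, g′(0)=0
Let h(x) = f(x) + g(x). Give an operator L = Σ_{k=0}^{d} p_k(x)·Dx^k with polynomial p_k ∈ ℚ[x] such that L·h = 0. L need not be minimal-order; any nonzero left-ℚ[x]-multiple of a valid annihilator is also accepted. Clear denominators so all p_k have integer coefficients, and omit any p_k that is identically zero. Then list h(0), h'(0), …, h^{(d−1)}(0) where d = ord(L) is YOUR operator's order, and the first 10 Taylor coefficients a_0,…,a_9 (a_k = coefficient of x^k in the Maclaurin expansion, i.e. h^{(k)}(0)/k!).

f: a_k = 2, 2, 2, 2, 2, 2, 2, 2, 2, 2, …
g: a_k = 2, 0, -9, 0, 27/4, 0, -81/40, 0, 729/2240, 0, …
h₀=f+g: left-lcm gives L₀, ord ≤ 3.
L = (135 - 162·x + 81·x^2) + (-99 + 261·x - 243·x^2 + 81·x^3)·Dx + (15 - 18·x + 9·x^2)·Dx^2 + (-11 + 29·x - 27·x^2 + 9·x^3)·Dx^3  (order 3).
h: a_k = 4, 2, -7, 2, 35/4, 2, -1/40, 2, 5209/2240, 2, …
ICs: h(0) = 4, h′(0) = 2, h′′(0) = -14.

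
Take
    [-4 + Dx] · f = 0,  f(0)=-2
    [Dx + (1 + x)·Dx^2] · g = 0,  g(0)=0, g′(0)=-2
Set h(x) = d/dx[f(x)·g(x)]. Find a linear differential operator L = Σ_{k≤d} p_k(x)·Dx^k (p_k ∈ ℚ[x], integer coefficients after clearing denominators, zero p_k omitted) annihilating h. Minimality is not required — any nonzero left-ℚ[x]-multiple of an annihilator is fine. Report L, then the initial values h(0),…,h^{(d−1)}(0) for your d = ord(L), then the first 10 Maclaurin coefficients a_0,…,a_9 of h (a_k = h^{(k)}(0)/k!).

L = (40 + 96·x + 64·x^2) + (-22 - 52·x - 32·x^2)·Dx + (3 + 7·x + 4·x^2)·Dx^2  (order 2).
h: a_k = 4, 28, 76, 124, 144, 388/3, 4268/45, 2636/45, 3298/105, 41756/2835, …
ICs: h(0) = 4, h′(0) = 28.

f: a_k = -2, -8, -16, -64/3, -64/3, -256/15, -512/45, -2048/315, -1024/315, -4096/2835, …
g: a_k = 0, -2, 1, -2/3, 1/2, -2/5, 1/3, -2/7, 1/4, -2/9, …
Sym-product of L_f,L_g gives L₀ (≤ ord 2).
Differentiate: ansatz ord ≤ ord L₀ ⇒ L.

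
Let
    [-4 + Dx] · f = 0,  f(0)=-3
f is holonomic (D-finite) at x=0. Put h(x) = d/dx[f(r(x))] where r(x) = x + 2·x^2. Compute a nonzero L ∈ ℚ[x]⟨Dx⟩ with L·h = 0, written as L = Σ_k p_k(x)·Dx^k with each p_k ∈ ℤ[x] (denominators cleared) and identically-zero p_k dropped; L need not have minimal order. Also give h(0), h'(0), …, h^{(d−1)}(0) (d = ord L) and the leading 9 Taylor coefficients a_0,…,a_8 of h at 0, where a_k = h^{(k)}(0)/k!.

L = (8 + 32·x + 64·x^2) + (-1 - 4·x)·Dx  (order 1).
h: a_k = -12, -96, -384, -1280, -3328, -38912/5, -237568/15, -3129344/105, -1073152/21, …
ICs: h(0) = -12.

f: a_k = -3, -12, -24, -32, -32, -128/5, -256/15, -1024/105, -512/105, …
h₀=f(r): pull back L_f along r ⇒ L₀.
h=h₀': d/dx-closure on L₀ ⇒ L.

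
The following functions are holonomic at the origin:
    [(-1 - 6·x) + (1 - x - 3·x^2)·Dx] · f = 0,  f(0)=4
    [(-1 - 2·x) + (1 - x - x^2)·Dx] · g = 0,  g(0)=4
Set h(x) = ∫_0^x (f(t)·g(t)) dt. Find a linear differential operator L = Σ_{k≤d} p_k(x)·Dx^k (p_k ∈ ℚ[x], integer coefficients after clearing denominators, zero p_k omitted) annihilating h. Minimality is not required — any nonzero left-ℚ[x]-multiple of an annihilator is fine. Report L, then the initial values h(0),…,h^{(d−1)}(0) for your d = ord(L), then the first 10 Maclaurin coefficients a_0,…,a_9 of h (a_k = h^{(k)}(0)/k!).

L = (-2 - 6·x + 12·x^2 + 12·x^3)·Dx + (1 - 2·x - 3·x^2 + 4·x^3 + 3·x^4)·Dx^2  (order 2).
h: a_k = 0, 16, 16, 112/3, 64, 672/5, 784/3, 3792/7, 1104, 20752/9, …
ICs: h(0) = 0, h′(0) = 16.

f: a_k = 4, 4, 16, 28, 76, 160, 388, 868, 2032, 4636, …
g: a_k = 4, 4, 8, 12, 20, 32, 52, 84, 136, 220, …
Sym-product of L_f,L_g gives L₀ (≤ ord 1).
∫: right-multiply L₀ by Dx.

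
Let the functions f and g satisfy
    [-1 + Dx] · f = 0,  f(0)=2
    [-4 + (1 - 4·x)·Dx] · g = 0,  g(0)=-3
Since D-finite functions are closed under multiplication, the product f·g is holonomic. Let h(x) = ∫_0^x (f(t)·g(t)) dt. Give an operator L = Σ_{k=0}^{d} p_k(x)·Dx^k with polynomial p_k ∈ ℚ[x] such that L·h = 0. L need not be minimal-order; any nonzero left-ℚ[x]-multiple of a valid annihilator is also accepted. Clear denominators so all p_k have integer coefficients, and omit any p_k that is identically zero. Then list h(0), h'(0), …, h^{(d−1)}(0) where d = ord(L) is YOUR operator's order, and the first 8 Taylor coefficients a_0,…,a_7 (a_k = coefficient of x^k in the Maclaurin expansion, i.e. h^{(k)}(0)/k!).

L = (5 - 4·x)·Dx + (-1 + 4·x)·Dx^2  (order 2).
h: a_k = 0, -6, -15, -41, -493/4, -7889/20, -157781/120, -757349/168, …
ICs: h(0) = 0, h′(0) = -6.

f: a_k = 2, 2, 1, 1/3, 1/12, 1/60, 1/360, 1/2520, …
g: a_k = -3, -12, -48, -192, -768, -3072, -12288, -49152, …
Sym-product of L_f,L_g gives L₀ (≤ ord 1).
h=∫₀ˣh₀: take L = L₀·Dx.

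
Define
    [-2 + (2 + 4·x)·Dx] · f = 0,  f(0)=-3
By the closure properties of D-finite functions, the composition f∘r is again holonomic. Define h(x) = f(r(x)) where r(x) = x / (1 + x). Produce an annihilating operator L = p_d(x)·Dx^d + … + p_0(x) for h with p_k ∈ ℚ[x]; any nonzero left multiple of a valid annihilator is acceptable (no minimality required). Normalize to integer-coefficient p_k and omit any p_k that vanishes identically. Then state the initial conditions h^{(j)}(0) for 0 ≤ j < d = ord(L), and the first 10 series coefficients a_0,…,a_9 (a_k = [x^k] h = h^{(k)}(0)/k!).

f: a_k = -3, -3, 3/2, -3/2, 15/8, -21/8, 63/16, -99/16, 1287/128, -2145/128, …
h₀=f(r): pull back L_f along r ⇒ L₀.
L = -1 + (1 + 4·x + 3·x^2)·Dx  (order 1).
h: a_k = -3, -3, 9/2, -15/2, 111/8, -225/8, 981/16, -2259/16, 43335/128, -107097/128, …
ICs: h(0) = -3.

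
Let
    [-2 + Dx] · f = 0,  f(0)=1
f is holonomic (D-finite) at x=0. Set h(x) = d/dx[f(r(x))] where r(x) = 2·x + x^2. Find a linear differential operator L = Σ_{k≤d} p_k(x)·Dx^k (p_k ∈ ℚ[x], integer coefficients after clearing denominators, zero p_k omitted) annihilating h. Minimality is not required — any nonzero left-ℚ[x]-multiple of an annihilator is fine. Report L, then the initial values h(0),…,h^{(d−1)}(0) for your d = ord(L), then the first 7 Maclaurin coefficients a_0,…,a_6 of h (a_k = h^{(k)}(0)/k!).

f: a_k = 1, 2, 2, 4/3, 2/3, 4/15, 4/45, …
Substitute x→r, Dx→(1/r')Dx; clear ⇒ L₀.
h=h₀': d/dx-closure on L₀ ⇒ L.
L = (5 + 8·x + 4·x^2) + (-1 - x)·Dx  (order 1).
h: a_k = 4, 20, 56, 344/3, 568/3, 3992/15, 2960/9, …
ICs: h(0) = 4.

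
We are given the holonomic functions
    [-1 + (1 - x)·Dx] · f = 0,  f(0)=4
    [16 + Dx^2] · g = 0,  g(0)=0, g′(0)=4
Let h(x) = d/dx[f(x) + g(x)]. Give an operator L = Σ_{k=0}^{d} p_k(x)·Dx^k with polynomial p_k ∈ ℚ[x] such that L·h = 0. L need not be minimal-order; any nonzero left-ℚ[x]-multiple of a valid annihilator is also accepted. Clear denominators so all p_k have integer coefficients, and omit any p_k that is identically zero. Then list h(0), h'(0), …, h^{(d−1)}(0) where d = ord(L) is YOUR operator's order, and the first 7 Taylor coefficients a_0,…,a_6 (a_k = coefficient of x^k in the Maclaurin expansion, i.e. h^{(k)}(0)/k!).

L = (448 - 512·x + 256·x^2) + (-176 + 432·x - 384·x^2 + 128·x^3)·Dx + (28 - 32·x + 16·x^2)·Dx^2 + (-11 + 27·x - 24·x^2 + 8·x^3)·Dx^3  (order 3).
h: a_k = 8, 8, -20, 16, 188/3, 24, 236/45, …
ICs: h(0) = 8, h′(0) = 8, h′′(0) = -40.

f: a_k = 4, 4, 4, 4, 4, 4, 4, …
g: a_k = 0, 4, 0, -32/3, 0, 128/15, 0, …
h₀=f+g: left-lcm gives L₀, ord ≤ 3.
Derive L from L₀ (diff closure).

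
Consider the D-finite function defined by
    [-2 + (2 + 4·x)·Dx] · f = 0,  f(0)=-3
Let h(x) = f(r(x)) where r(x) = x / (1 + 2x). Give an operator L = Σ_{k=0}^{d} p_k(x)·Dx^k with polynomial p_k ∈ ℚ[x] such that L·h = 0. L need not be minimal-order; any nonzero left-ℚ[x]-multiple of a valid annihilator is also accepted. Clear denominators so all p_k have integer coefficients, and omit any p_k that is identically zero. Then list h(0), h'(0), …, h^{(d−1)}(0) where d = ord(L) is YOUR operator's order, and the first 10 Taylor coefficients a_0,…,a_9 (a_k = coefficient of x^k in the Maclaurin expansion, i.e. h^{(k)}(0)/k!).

L = -1 + (1 + 6·x + 8·x^2)·Dx  (order 1).
h: a_k = -3, -3, 15/2, -39/2, 423/8, -1197/8, 7059/16, -21615/16, 547383/128, -1782609/128, …
ICs: h(0) = -3.

f: a_k = -3, -3, 3/2, -3/2, 15/8, -21/8, 63/16, -99/16, 1287/128, -2145/128, …
L₀ from L_f via x↦r, Dx↦r'^{-1}Dx.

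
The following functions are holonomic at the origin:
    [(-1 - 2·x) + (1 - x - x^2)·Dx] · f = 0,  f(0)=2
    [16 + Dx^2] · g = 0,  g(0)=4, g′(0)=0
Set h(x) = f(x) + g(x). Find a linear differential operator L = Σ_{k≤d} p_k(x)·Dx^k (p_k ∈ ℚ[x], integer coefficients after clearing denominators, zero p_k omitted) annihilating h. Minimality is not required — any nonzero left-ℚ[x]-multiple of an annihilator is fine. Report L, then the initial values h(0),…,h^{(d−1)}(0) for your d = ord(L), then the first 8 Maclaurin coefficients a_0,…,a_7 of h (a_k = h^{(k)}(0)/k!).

f: a_k = 2, 2, 4, 6, 10, 16, 26, 42, …
g: a_k = 4, 0, -32, 0, 128/3, 0, -1024/45, 0, …
Sum ⇒ L₀ = lclm(L_f,L_g) in ℚ(x)⟨Dx⟩.
L = (272 + 384·x - 352·x^2 + 192·x^3 + 640·x^4 + 256·x^5) + (-160 + 368·x + 32·x^2 - 544·x^3 + 48·x^4 + 384·x^5 + 128·x^6)·Dx + (17 + 24·x - 22·x^2 + 12·x^3 + 40·x^4 + 16·x^5)·Dx^2 + (-10 + 23·x + 2·x^2 - 34·x^3 + 3·x^4 + 24·x^5 + 8·x^6)·Dx^3  (order 3).
h: a_k = 6, 2, -28, 6, 158/3, 16, 146/45, 42, …
ICs: h(0) = 6, h′(0) = 2, h′′(0) = -56.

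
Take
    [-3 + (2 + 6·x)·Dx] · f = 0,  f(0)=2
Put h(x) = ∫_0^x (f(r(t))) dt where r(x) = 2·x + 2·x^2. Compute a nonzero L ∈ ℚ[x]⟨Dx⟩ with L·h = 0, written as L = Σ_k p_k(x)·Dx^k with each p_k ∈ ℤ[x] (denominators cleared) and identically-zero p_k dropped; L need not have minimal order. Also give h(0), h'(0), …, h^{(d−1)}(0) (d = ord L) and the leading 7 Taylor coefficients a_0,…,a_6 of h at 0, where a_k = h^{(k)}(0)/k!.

L = (-3 - 6·x)·Dx + (1 + 6·x + 6·x^2)·Dx^2  (order 2).
h: a_k = 0, 2, 3, -1, 9/4, -117/20, 135/8, …
ICs: h(0) = 0, h′(0) = 2.

f: a_k = 2, 3, -9/4, 27/8, -405/64, 1701/128, -15309/512, …
L₀ from L_f via x↦r, Dx↦r'^{-1}Dx.
h=∫₀ˣh₀: take L = L₀·Dx.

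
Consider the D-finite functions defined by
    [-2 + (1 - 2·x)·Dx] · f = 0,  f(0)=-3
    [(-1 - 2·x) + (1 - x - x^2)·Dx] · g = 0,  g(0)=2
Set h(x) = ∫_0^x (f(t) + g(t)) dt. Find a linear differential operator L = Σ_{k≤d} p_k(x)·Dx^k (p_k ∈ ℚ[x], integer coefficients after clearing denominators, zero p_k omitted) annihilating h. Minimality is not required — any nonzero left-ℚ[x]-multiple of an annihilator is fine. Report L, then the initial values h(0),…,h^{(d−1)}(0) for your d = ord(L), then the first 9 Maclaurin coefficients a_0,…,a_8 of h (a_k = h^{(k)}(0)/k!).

f: a_k = -3, -6, -12, -24, -48, -96, -192, -384, -768, …
g: a_k = 2, 2, 4, 6, 10, 16, 26, 42, 68, …
h₀=f+g: left-lcm gives L₀, ord ≤ 2.
∫: right-multiply L₀ by Dx.
L = (-12·x + 12·x^2 - 8·x^3)·Dx + (4 - 6·x - 6·x^2 + 16·x^3 - 16·x^4)·Dx^2 + (-1 + 5·x - 9·x^2 + 6·x^3 + 2·x^4 - 4·x^5)·Dx^3  (order 3).
h: a_k = 0, -1, -2, -8/3, -9/2, -38/5, -40/3, -166/7, -171/4, …
ICs: h(0) = 0, h′(0) = -1, h′′(0) = -4.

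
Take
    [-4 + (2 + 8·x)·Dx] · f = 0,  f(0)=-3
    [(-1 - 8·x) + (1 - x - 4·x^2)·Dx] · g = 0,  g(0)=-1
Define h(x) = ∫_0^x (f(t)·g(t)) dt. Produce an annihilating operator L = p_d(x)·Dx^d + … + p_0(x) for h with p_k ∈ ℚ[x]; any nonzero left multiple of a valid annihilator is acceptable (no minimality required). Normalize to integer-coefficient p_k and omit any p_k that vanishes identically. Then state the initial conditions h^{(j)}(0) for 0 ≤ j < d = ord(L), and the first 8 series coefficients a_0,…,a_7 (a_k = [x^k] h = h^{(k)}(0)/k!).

f: a_k = -3, -6, 6, -12, 30, -84, 252, -792, …
g: a_k = -1, -1, -5, -9, -29, -65, -181, -441, …
f·g: L₀ = L_f ⊗_s L_g, ord ≤ 1·1.
Integrate: L := L₀·Dx.
L = (3 + 10·x + 24·x^2)·Dx + (-1 - 3·x + 8·x^2 + 16·x^3)·Dx^2  (order 2).
h: a_k = 0, 3, 9/2, 5, 63/4, 93/5, 143/2, 549/7, …
ICs: h(0) = 0, h′(0) = 3.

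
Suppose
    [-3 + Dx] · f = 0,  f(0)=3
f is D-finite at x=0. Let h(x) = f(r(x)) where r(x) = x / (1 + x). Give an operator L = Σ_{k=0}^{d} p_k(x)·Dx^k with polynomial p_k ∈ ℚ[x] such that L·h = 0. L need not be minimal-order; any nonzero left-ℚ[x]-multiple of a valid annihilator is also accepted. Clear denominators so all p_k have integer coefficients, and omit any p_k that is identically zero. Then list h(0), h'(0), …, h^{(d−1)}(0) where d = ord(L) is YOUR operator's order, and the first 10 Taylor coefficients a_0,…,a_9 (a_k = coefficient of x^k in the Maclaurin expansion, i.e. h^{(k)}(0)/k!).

f: a_k = 3, 9, 27/2, 27/2, 81/8, 243/40, 243/80, 729/560, 2187/4480, 729/4480, …
h₀=f(r): pull back L_f along r ⇒ L₀.
L = -3 + (1 + 2·x + x^2)·Dx  (order 1).
h: a_k = 3, 9, 9/2, -9/2, 9/8, 63/40, -207/80, 1233/560, -4869/4480, -639/4480, …
ICs: h(0) = 3.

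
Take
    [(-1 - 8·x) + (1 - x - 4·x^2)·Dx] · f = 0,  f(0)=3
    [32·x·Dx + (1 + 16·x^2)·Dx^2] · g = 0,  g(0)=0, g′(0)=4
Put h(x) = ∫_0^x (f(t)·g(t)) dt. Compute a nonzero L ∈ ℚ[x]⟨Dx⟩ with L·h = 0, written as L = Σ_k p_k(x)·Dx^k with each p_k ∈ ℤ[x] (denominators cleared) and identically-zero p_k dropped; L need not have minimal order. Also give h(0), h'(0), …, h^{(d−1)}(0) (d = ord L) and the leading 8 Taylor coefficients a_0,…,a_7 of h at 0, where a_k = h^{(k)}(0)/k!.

L = (8 + 32·x + 384·x^2)·Dx + (2 - 16·x + 64·x^2 + 384·x^3)·Dx^2 + (-1 + x - 12·x^2 + 16·x^3 + 64·x^4)·Dx^3  (order 3).
h: a_k = 0, 0, 6, 4, -1, 44/5, 1606/15, 4092/35, …
ICs: h(0) = 0, h′(0) = 0, h′′(0) = 12.

f: a_k = 3, 3, 15, 27, 87, 195, 543, 1323, …
g: a_k = 0, 4, 0, -64/3, 0, 1024/5, 0, -16384/7, …
L₀ := L_f ⊗_s L_g (sym. prod.), ord ≤ 2.
∫: right-multiply L₀ by Dx.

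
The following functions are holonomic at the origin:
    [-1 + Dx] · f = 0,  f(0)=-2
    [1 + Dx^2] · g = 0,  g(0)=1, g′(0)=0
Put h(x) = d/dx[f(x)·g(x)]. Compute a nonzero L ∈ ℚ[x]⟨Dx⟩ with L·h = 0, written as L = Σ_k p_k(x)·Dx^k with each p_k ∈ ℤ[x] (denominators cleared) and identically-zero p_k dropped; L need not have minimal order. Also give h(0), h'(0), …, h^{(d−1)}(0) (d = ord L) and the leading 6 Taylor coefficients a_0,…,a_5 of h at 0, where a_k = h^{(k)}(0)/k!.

f: a_k = -2, -2, -1, -1/3, -1/12, -1/60, …
g: a_k = 1, 0, -1/2, 0, 1/24, 0, …
f·g: L₀ = L_f ⊗_s L_g, ord ≤ 1·2.
h₀' ⇒ L via d/dx closure of L₀.
L = 2 - 2·Dx + Dx^2  (order 2).
h: a_k = -2, 0, 2, 4/3, 1/3, 0, …
ICs: h(0) = -2, h′(0) = 0.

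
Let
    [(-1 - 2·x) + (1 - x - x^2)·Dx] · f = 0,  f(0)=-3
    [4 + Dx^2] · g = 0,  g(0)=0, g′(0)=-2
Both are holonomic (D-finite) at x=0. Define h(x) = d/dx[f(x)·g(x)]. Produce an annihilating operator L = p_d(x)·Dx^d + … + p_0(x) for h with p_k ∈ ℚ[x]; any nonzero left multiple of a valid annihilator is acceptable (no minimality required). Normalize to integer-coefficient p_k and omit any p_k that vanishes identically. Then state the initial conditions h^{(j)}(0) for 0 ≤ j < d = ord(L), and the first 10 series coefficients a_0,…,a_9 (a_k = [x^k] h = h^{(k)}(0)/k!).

f: a_k = -3, -3, -6, -9, -15, -24, -39, -63, -102, -165, …
g: a_k = 0, -2, 0, 4/3, 0, -4/15, 0, 8/315, 0, -4/2835, …
L₀ := L_f ⊗_s L_g (sym. prod.), ord ≤ 2.
h₀' ⇒ L via d/dx closure of L₀.
L = (-6 - 16·x - 8·x^2 + 16·x^3 + 8·x^4) + (-1 + 2·x + 12·x^2 + 8·x^3)·Dx + (1 - 3·x - x^2 + 4·x^3 + 2·x^4)·Dx^2  (order 2).
h: a_k = 6, 12, 24, 56, 114, 1104/5, 1250/3, 80912/105, 4208/3, 476612/189, …
ICs: h(0) = 6, h′(0) = 12.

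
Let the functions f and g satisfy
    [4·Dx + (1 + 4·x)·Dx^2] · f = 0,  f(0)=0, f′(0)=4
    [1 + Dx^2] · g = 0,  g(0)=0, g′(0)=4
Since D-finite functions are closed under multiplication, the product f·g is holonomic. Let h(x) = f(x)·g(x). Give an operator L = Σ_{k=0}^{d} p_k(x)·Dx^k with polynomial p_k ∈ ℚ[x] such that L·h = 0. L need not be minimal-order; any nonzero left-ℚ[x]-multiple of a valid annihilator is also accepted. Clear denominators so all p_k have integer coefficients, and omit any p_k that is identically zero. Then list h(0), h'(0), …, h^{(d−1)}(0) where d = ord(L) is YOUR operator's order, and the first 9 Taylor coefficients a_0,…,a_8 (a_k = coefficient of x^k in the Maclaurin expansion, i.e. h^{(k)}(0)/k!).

L = (-147 - 144·x - 224·x^2 + 256·x^3 + 256·x^4) + (-56 - 160·x + 384·x^2 + 512·x^3)·Dx + (-150 - 160·x - 192·x^2 + 512·x^3 + 512·x^4)·Dx^2 + (-56 - 160·x + 384·x^2 + 512·x^3)·Dx^3 + (-3 - 16·x + 32·x^2 + 256·x^3 + 256·x^4)·Dx^4  (order 4).
h: a_k = 0, 0, 16, -32, 248/3, -752/3, 7246/9, -40324/15, 581267/63, …
ICs: h(0) = 0, h′(0) = 0, h′′(0) = 32, h′′′(0) = -192.

f: a_k = 0, 4, -8, 64/3, -64, 1024/5, -2048/3, 16384/7, -8192, …
g: a_k = 0, 4, 0, -2/3, 0, 1/30, 0, -1/1260, 0, …
h₀=f·g: eliminate ⇒ L₀, order ≤ 2·2.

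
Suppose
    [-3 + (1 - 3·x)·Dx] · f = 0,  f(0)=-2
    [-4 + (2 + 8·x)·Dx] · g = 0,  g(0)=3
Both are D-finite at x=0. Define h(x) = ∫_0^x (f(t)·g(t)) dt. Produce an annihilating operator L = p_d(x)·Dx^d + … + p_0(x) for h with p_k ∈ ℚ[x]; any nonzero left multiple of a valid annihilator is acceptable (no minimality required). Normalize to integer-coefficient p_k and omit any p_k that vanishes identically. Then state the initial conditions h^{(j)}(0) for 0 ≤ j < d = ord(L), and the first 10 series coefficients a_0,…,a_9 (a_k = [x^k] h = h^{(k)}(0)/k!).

f: a_k = -2, -6, -18, -54, -162, -486, -1458, -4374, -13122, -39366, …
g: a_k = 3, 6, -6, 12, -30, 84, -252, 792, -2574, 8580, …
f·g: L₀ = L_f ⊗_s L_g, ord ≤ 1·1.
Integrate: L := L₀·Dx.
L = (5 + 6·x)·Dx + (-1 - x + 12·x^2)·Dx^2  (order 2).
h: a_k = 0, -6, -15, -26, -129/2, -714/5, -385, -918, -10431/4, -6382, …
ICs: h(0) = 0, h′(0) = -6.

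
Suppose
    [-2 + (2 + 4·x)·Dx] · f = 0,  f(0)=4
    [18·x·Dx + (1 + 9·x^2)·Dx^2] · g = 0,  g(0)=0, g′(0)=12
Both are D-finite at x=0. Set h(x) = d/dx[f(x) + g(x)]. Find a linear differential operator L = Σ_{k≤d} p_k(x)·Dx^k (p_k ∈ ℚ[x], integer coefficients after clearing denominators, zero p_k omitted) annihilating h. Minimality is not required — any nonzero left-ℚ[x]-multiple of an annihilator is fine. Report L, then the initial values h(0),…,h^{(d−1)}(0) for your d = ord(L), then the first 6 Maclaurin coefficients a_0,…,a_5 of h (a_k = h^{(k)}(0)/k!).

f: a_k = 4, 4, -2, 2, -5/2, 7/2, …
g: a_k = 0, 12, 0, -36, 0, 972/5, …
f+g: L₀ = lclm(L_f,L_g), ord ≤ 1+2.
h=h₀': d/dx-closure on L₀ ⇒ L.
L = (-18 - 90·x + 486·x^2 + 486·x^3) + (-21 - 72·x + 360·x^2 + 1944·x^3 + 1701·x^4)·Dx + (-1 + 16·x + 54·x^2 + 198·x^3 + 567·x^4 + 486·x^5)·Dx^2  (order 2).
h: a_k = 16, -4, -102, -10, 1979/2, -63/2, …
ICs: h(0) = 16, h′(0) = -4.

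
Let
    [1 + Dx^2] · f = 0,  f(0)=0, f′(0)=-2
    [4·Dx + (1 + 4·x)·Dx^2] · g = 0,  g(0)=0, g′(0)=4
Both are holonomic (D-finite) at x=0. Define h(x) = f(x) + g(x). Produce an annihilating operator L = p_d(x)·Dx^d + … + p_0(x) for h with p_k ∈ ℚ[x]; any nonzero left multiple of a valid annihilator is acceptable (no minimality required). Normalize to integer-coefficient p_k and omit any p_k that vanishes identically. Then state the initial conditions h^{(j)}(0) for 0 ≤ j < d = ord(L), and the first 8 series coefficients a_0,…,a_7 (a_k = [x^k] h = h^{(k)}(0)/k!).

L = (388 + 32·x + 64·x^2)·Dx + (33 + 140·x + 48·x^2 + 64·x^3)·Dx^2 + (388 + 32·x + 64·x^2)·Dx^3 + (33 + 140·x + 48·x^2 + 64·x^3)·Dx^4  (order 4).
h: a_k = 0, 2, -8, 65/3, -64, 12287/60, -2048/3, 5898241/2520, …
ICs: h(0) = 0, h′(0) = 2, h′′(0) = -16, h′′′(0) = 130.

f: a_k = 0, -2, 0, 1/3, 0, -1/60, 0, 1/2520, …
g: a_k = 0, 4, -8, 64/3, -64, 1024/5, -2048/3, 16384/7, …
L₀ := lclm(L_f,L_g); ord L₀ ≤ 2+2.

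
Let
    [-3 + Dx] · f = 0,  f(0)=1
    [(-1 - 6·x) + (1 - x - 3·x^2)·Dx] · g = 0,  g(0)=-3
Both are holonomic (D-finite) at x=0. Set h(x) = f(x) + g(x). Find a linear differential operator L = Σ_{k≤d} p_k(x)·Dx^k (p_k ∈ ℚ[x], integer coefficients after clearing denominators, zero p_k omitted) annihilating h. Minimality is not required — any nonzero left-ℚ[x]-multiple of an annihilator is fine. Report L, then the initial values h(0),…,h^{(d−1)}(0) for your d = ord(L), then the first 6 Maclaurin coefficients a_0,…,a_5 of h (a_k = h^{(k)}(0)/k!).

f: a_k = 1, 3, 9/2, 9/2, 27/8, 81/40, …
g: a_k = -3, -3, -12, -21, -57, -120, …
Weyl lclm of L_f,L_g ⇒ L₀ (ord ≤ 2).
L = (15 + 9·x + 243·x^2 + 162·x^3) + (1 - 36·x - 99·x^2 + 54·x^3 + 81·x^4)·Dx + (-2 + 11·x + 6·x^2 - 36·x^3 - 27·x^4)·Dx^2  (order 2).
h: a_k = -2, 0, -15/2, -33/2, -429/8, -4719/40, …
ICs: h(0) = -2, h′(0) = 0.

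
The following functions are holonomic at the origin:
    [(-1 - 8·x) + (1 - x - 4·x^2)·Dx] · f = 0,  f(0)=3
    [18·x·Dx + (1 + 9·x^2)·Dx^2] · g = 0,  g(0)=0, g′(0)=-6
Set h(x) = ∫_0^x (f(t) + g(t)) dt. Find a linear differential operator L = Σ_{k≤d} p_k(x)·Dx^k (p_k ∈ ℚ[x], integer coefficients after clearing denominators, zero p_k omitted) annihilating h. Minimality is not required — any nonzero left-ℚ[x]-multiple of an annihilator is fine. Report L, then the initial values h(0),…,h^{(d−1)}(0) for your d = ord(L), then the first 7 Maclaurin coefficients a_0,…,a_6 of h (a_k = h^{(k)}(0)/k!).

f: a_k = 3, 3, 15, 27, 87, 195, 543, …
g: a_k = 0, -6, 0, 18, 0, -486/5, 0, …
f+g: L₀ = lclm(L_f,L_g), ord ≤ 1+2.
Integrate: L := L₀·Dx.
L = (-90 + 360·x + 6462·x^2 + 14688·x^3 + 63936·x^4 + 31104·x^6)·Dx^2 + (36 + 294·x + 324·x^2 + 3198·x^3 + 13680·x^4 + 46080·x^5 + 3888·x^6 + 31104·x^7)·Dx^3 + (-5 - 16·x - 160·x^2 + 96·x^3 - 555·x^4 + 2304·x^5 + 4896·x^6 + 1296·x^7 + 5184·x^8)·Dx^4  (order 4).
h: a_k = 0, 3, -3/2, 5, 45/4, 87/5, 163/10, …
ICs: h(0) = 0, h′(0) = 3, h′′(0) = -3, h′′′(0) = 30.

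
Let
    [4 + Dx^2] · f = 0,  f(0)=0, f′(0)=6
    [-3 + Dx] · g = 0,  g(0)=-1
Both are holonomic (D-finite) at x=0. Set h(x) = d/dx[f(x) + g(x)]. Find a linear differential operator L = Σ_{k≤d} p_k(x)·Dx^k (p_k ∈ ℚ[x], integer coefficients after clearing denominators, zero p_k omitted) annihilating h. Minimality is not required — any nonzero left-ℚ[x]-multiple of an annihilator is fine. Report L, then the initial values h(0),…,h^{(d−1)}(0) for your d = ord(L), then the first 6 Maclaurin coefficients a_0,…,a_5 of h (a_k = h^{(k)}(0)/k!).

f: a_k = 0, 6, 0, -4, 0, 4/5, …
g: a_k = -1, -3, -9/2, -9/2, -27/8, -81/40, …
f+g: L₀ = lclm(L_f,L_g), ord ≤ 2+1.
h₀' ⇒ L via d/dx closure of L₀.
L = 12 - 4·Dx + 3·Dx^2 - Dx^3  (order 3).
h: a_k = 3, -9, -51/2, -27/2, -49/8, -243/40, …
ICs: h(0) = 3, h′(0) = -9, h′′(0) = -51.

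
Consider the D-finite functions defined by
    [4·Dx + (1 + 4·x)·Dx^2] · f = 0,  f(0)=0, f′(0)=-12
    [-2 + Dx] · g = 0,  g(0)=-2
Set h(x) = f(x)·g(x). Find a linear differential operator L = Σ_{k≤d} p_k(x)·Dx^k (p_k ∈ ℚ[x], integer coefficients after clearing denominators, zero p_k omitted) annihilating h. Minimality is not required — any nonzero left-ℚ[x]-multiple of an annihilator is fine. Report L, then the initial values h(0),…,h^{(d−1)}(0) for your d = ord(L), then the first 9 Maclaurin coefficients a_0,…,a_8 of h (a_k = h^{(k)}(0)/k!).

f: a_k = 0, -12, 24, -64, 192, -3072/5, 2048, -49152/7, 24576, …
g: a_k = -2, -4, -4, -8/3, -4/3, -8/15, -8/45, -16/315, -4/315, …
Sym-product of L_f,L_g gives L₀ (≤ ord 2).
L = (-4 + 16·x) - 16·x·Dx + (1 + 4·x)·Dx^2  (order 2).
h: a_k = 0, 24, 0, 80, -192, 3344/5, -6784/3, 826528/105, -417664/15, …
ICs: h(0) = 0, h′(0) = 24.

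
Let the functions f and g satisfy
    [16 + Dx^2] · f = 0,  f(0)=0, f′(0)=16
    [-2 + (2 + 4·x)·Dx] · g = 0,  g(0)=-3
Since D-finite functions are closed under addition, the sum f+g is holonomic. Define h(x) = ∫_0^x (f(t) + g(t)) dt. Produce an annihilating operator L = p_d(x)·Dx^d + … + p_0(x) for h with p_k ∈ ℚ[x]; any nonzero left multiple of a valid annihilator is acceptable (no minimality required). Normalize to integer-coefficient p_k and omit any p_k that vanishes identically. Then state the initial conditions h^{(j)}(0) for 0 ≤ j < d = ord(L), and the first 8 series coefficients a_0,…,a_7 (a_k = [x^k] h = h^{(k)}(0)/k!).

L = (-304 - 1024·x - 1024·x^2)·Dx + (240 + 1504·x + 3072·x^2 + 2048·x^3)·Dx^2 + (-19 - 64·x - 64·x^2)·Dx^3 + (15 + 94·x + 192·x^2 + 128·x^3)·Dx^4  (order 4).
h: a_k = 0, -3, 13/2, 1/2, -265/24, 3/8, 3781/720, 9/16, …
ICs: h(0) = 0, h′(0) = -3, h′′(0) = 13, h′′′(0) = 3.

f: a_k = 0, 16, 0, -128/3, 0, 512/15, 0, -4096/315, …
g: a_k = -3, -3, 3/2, -3/2, 15/8, -21/8, 63/16, -99/16, …
h₀=f+g: left-lcm gives L₀, ord ≤ 3.
Integrate: L := L₀·Dx.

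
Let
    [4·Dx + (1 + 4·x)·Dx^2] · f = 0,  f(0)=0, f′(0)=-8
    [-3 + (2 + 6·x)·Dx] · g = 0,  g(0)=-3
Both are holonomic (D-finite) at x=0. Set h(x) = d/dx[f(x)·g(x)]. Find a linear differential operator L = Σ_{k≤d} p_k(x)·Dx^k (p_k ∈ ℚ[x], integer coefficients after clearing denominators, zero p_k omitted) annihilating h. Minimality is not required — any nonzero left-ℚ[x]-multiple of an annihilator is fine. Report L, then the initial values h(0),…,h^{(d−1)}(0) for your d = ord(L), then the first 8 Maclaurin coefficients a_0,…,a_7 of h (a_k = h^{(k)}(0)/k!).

L = (-33 + 72·x + 432·x^2) + (-4 + 324·x + 2160·x^2 + 3456·x^3)·Dx + (4 + 88·x + 612·x^2 + 1728·x^3 + 1728·x^4)·Dx^2  (order 2).
h: a_k = 24, -24, 87, -390, 28149/16, -620859/80, 21442563/640, -159276489/1120, …
ICs: h(0) = 24, h′(0) = -24.

f: a_k = 0, -8, 16, -128/3, 128, -2048/5, 4096/3, -32768/7, …
g: a_k = -3, -9/2, 27/8, -81/16, 1215/128, -5103/256, 45927/1024, -216513/2048, …
Product ⇒ symmetric product L₀, ord ≤ 2.
Derive L from L₀ (diff closure).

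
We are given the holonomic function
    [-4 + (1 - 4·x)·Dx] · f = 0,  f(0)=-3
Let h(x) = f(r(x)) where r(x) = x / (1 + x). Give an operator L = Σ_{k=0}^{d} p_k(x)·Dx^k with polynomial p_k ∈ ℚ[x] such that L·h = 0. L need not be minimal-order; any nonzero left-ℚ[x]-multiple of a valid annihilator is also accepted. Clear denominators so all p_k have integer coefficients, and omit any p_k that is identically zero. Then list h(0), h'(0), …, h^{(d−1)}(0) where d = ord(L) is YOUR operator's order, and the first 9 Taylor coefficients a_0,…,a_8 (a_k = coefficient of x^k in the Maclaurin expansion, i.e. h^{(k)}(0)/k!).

f: a_k = -3, -12, -48, -192, -768, -3072, -12288, -49152, -196608, …
Substitute x→r, Dx→(1/r')Dx; clear ⇒ L₀.
L = 4 + (-1 + 2·x + 3·x^2)·Dx  (order 1).
h: a_k = -3, -12, -36, -108, -324, -972, -2916, -8748, -26244, …
ICs: h(0) = -3.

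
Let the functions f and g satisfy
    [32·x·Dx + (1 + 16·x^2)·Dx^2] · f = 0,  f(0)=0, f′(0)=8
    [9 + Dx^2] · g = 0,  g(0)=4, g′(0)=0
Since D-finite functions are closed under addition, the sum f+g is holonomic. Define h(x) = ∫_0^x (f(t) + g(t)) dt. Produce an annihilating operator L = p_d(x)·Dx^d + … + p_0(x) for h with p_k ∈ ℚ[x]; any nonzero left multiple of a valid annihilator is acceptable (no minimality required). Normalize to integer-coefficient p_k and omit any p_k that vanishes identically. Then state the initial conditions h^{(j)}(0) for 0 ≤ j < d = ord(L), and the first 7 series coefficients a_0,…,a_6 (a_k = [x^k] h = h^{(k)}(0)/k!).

L = (-52704·x + 967680·x^3 + 663552·x^5)·Dx^2 + (-207 + 13104·x^2 + 283392·x^4 + 331776·x^6)·Dx^3 + (-5856·x + 107520·x^3 + 73728·x^5)·Dx^4 + (-23 + 1456·x^2 + 31488·x^4 + 36864·x^6)·Dx^5  (order 5).
h: a_k = 0, 4, 4, -6, -32/3, 27/10, 1024/15, …
ICs: h(0) = 0, h′(0) = 4, h′′(0) = 8, h′′′(0) = -36, h′′′′(0) = -256.

f: a_k = 0, 8, 0, -128/3, 0, 2048/5, 0, …
g: a_k = 4, 0, -18, 0, 27/2, 0, -81/20, …
h₀=f+g: left-lcm gives L₀, ord ≤ 4.
Integrate: L := L₀·Dx.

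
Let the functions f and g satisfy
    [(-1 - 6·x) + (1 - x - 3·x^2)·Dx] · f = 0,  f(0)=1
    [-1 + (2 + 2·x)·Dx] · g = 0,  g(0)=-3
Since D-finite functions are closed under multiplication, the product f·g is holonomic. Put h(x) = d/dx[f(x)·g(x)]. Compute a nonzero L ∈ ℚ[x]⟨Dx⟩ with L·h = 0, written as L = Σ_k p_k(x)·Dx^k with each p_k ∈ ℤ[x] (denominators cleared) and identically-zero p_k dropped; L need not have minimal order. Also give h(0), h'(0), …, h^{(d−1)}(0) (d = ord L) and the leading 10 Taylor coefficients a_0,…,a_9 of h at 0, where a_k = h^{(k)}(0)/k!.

L = (35 + 162·x + 381·x^2 + 390·x^3 + 135·x^4) + (-6 - 26·x + 6·x^2 + 122·x^3 + 150·x^4 + 54·x^5)·Dx  (order 1).
h: a_k = -9/2, -105/4, -1287/16, -8457/32, -187635/256, -1059039/512, -11247411/2048, -59596329/4096, -2461005099/65536, -12620423235/131072, …
ICs: h(0) = -9/2.

f: a_k = 1, 1, 4, 7, 19, 40, 97, 217, 508, 1159, …
g: a_k = -3, -3/2, 3/8, -3/16, 15/128, -21/256, 63/1024, -99/2048, 1287/32768, -2145/65536, …
f·g: L₀ = L_f ⊗_s L_g, ord ≤ 1·1.
Derive L from L₀ (diff closure).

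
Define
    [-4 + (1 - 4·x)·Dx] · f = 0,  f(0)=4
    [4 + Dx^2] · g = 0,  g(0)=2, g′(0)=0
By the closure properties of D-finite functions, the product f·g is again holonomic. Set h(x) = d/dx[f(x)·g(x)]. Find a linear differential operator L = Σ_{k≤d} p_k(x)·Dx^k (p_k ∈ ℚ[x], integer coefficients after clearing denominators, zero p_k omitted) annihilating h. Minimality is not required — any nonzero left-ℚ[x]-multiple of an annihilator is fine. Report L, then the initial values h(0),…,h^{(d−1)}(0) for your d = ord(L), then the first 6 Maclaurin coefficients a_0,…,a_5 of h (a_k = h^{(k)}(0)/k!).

L = (-28 - 32·x + 64·x^2) + (-8 + 32·x)·Dx + (1 - 8·x + 16·x^2)·Dx^2  (order 2).
h: a_k = 32, 224, 1344, 21568/3, 107840/3, 2588096/15, …
ICs: h(0) = 32, h′(0) = 224.

f: a_k = 4, 16, 64, 256, 1024, 4096, …
g: a_k = 2, 0, -4, 0, 4/3, 0, …
Sym-product of L_f,L_g gives L₀ (≤ ord 2).
Derive L from L₀ (diff closure).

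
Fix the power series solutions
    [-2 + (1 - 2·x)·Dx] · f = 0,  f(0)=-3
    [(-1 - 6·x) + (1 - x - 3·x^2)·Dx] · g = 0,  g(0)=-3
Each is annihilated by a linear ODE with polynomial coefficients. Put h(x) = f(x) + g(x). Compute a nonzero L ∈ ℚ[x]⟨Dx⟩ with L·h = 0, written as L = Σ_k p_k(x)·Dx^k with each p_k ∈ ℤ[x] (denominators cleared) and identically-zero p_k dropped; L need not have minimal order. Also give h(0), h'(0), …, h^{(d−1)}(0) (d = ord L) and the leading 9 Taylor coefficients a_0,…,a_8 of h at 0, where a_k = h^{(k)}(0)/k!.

f: a_k = -3, -6, -12, -24, -48, -96, -192, -384, -768, …
g: a_k = -3, -3, -12, -21, -57, -120, -291, -651, -1524, …
h₀=f+g: left-lcm gives L₀, ord ≤ 2.
L = (8 - 36·x + 108·x^2 - 72·x^3) + (-2·x - 54·x^2 + 192·x^3 - 144·x^4)·Dx + (-1 + 9·x - 23·x^2 + 6·x^3 + 42·x^4 - 36·x^5)·Dx^2  (order 2).
h: a_k = -6, -9, -24, -45, -105, -216, -483, -1035, -2292, …
ICs: h(0) = -6, h′(0) = -9.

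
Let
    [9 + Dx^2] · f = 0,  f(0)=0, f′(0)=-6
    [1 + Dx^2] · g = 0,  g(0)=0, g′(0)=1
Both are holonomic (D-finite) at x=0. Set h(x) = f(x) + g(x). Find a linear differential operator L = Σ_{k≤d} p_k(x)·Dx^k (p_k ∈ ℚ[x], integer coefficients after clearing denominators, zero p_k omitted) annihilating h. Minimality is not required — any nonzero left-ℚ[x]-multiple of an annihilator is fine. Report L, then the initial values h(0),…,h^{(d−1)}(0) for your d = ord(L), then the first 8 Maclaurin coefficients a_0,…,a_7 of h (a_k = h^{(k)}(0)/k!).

L = 9 + 10·Dx^2 + Dx^4  (order 4).
h: a_k = 0, -5, 0, 53/6, 0, -97/24, 0, 4373/5040, …
ICs: h(0) = 0, h′(0) = -5, h′′(0) = 0, h′′′(0) = 53.

f: a_k = 0, -6, 0, 9, 0, -81/20, 0, 243/280, …
g: a_k = 0, 1, 0, -1/6, 0, 1/120, 0, -1/5040, …
L₀ := lclm(L_f,L_g); ord L₀ ≤ 2+2.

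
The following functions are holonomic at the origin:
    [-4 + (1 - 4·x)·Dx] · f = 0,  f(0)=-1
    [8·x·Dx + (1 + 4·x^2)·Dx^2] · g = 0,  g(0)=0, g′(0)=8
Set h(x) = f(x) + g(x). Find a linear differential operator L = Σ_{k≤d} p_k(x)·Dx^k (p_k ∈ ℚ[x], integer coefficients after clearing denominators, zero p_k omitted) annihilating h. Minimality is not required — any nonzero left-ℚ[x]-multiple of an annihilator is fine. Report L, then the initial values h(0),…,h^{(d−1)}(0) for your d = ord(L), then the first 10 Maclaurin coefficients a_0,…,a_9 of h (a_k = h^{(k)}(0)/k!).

L = (-8 + 128·x + 96·x^2)·Dx + (13 - 8·x + 100·x^2 + 96·x^3)·Dx^2 + (-1 + 3·x + 12·x^3 + 16·x^4)·Dx^3  (order 3).
h: a_k = -1, 4, -16, -224/3, -256, -4992/5, -4096, -115200/7, -65536, -2357248/9, …
ICs: h(0) = -1, h′(0) = 4, h′′(0) = -32.

f: a_k = -1, -4, -16, -64, -256, -1024, -4096, -16384, -65536, -262144, …
g: a_k = 0, 8, 0, -32/3, 0, 128/5, 0, -512/7, 0, 2048/9, …
h₀=f+g: left-lcm gives L₀, ord ≤ 3.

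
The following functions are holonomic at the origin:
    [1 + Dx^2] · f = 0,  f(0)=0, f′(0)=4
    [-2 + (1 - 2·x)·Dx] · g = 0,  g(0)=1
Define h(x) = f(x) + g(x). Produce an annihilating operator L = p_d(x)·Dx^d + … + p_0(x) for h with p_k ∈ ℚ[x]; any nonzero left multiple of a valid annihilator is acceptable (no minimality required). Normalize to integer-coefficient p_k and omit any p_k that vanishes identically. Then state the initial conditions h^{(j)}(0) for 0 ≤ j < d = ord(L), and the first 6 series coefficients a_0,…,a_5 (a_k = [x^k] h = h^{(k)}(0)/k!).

f: a_k = 0, 4, 0, -2/3, 0, 1/30, …
g: a_k = 1, 2, 4, 8, 16, 32, …
h₀=f+g: left-lcm gives L₀, ord ≤ 3.
L = (-50 + 8·x - 8·x^2) + (9 - 22·x + 12·x^2 - 8·x^3)·Dx + (-50 + 8·x - 8·x^2)·Dx^2 + (9 - 22·x + 12·x^2 - 8·x^3)·Dx^3  (order 3).
h: a_k = 1, 6, 4, 22/3, 16, 961/30, …
ICs: h(0) = 1, h′(0) = 6, h′′(0) = 8.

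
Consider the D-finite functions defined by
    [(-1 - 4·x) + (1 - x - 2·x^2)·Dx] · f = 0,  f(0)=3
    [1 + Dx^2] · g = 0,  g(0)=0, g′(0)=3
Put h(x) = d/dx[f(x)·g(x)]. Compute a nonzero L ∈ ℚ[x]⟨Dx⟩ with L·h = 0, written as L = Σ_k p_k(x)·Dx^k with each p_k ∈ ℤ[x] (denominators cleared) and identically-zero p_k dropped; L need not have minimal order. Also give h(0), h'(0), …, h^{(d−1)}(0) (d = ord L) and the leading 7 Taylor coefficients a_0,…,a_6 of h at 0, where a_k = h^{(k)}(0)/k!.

f: a_k = 3, 3, 9, 15, 33, 63, 129, …
g: a_k = 0, 3, 0, -1/2, 0, 1/40, 0, …
Product ⇒ symmetric product L₀, ord ≤ 2.
Differentiate: ansatz ord ≤ ord L₀ ⇒ L.
L = (31 - 2·x - 3·x^2 + 4·x^3 + 4·x^4) + (10 + 42·x + 12·x^2 + 16·x^3)·Dx + (-3 + 2·x + 5·x^2 + 4·x^3 + 4·x^4)·Dx^2  (order 2).
h: a_k = 9, 18, 153/2, 174, 3783/8, 21789/20, 41521/16, …
ICs: h(0) = 9, h′(0) = 18.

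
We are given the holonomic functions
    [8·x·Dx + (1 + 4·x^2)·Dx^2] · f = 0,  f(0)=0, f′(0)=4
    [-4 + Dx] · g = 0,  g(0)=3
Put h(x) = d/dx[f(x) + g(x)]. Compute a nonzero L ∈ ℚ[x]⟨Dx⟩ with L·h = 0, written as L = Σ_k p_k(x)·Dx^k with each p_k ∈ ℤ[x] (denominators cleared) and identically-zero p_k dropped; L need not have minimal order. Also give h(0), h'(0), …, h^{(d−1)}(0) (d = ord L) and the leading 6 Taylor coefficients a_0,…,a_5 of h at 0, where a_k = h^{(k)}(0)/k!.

f: a_k = 0, 4, 0, -16/3, 0, 64/5, …
g: a_k = 3, 12, 24, 32, 32, 128/5, …
L₀ := lclm(L_f,L_g); ord L₀ ≤ 2+1.
h=h₀': d/dx-closure on L₀ ⇒ L.
L = (8 - 32·x - 96·x^2 - 128·x^3) + (-6 - 8·x^2 - 64·x^4)·Dx + (1 + 2·x + 8·x^2 + 8·x^3 + 16·x^4)·Dx^2  (order 2).
h: a_k = 16, 48, 80, 128, 192, 512/5, …
ICs: h(0) = 16, h′(0) = 48.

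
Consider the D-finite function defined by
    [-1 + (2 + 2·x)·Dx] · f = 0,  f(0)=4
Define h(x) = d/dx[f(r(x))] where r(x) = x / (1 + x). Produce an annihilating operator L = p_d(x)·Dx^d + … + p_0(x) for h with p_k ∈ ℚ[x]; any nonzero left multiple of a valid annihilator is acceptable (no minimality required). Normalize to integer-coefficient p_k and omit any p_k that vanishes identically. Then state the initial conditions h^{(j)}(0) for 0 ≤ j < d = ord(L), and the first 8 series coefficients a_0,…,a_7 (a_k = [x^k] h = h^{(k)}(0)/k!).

L = (-5 - 8·x) + (-2 - 6·x - 4·x^2)·Dx  (order 1).
h: a_k = 2, -5, 39/4, -141/8, 1995/64, -7059/128, 50435/512, -182461/1024, …
ICs: h(0) = 2.

f: a_k = 4, 2, -1/2, 1/4, -5/32, 7/64, -21/256, 33/512, …
f∘r: x↦r, Dx↦Dx/r' in L_f ⇒ L₀.
Differentiate: ansatz ord ≤ ord L₀ ⇒ L.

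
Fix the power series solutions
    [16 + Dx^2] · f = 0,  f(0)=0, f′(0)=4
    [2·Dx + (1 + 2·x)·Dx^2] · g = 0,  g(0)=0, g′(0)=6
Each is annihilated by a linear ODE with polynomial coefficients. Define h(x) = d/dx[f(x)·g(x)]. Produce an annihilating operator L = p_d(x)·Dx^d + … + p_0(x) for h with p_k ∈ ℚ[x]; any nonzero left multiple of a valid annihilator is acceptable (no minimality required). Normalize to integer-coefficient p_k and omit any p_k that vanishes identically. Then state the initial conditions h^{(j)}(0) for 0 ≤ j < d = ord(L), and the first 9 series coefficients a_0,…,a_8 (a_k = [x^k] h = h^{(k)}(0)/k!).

L = (-896 + 28672·x + 282624·x^2 + 1032192·x^3 + 1826816·x^4 + 1572864·x^5 + 524288·x^6) + (576 + 12416·x + 66560·x^2 + 153600·x^3 + 163840·x^4 + 65536·x^5)·Dx + (280 + 6592·x + 44480·x^2 + 141312·x^3 + 234496·x^4 + 196608·x^5 + 65536·x^6)·Dx^2 + (36 + 776·x + 4160·x^2 + 9600·x^3 + 10240·x^4 + 4096·x^5)·Dx^3 + (21 + 300·x + 1676·x^2 + 4800·x^3 + 7520·x^4 + 6144·x^5 + 2048·x^6)·Dx^4  (order 4).
h: a_k = 0, 48, -72, -128, 80, 256, -1792/5, 53248/105, -39552/35, …
ICs: h(0) = 0, h′(0) = 48, h′′(0) = -144, h′′′(0) = -768.

f: a_k = 0, 4, 0, -32/3, 0, 128/15, 0, -1024/315, 0, …
g: a_k = 0, 6, -6, 8, -12, 96/5, -32, 384/7, -96, …
Sym-product of L_f,L_g gives L₀ (≤ ord 4).
Derive L from L₀ (diff closure).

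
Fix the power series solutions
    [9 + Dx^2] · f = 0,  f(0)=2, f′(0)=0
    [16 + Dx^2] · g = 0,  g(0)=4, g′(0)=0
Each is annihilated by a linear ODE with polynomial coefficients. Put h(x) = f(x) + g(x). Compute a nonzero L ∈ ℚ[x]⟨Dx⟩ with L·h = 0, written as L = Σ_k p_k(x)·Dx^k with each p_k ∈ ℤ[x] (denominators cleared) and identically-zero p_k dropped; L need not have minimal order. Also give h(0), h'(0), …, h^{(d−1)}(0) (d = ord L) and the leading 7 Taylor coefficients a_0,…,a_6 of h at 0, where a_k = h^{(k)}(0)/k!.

L = 144 + 25·Dx^2 + Dx^4  (order 4).
h: a_k = 6, 0, -41, 0, 593/12, 0, -8921/360, …
ICs: h(0) = 6, h′(0) = 0, h′′(0) = -82, h′′′(0) = 0.

f: a_k = 2, 0, -9, 0, 27/4, 0, -81/40, …
g: a_k = 4, 0, -32, 0, 128/3, 0, -1024/45, …
Sum ⇒ L₀ = lclm(L_f,L_g) in ℚ(x)⟨Dx⟩.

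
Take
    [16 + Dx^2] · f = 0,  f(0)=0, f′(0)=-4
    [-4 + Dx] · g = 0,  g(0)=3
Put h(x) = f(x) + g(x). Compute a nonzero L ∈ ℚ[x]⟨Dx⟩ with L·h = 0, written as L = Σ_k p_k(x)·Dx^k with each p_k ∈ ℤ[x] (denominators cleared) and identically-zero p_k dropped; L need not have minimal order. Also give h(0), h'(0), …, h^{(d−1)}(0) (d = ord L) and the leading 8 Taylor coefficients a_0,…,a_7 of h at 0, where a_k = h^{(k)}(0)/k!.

L = -64 + 16·Dx - 4·Dx^2 + Dx^3  (order 3).
h: a_k = 3, 8, 24, 128/3, 32, 256/15, 256/15, 4096/315, …
ICs: h(0) = 3, h′(0) = 8, h′′(0) = 48.

f: a_k = 0, -4, 0, 32/3, 0, -128/15, 0, 1024/315, …
g: a_k = 3, 12, 24, 32, 32, 128/5, 256/15, 1024/105, …
f+g: L₀ = lclm(L_f,L_g), ord ≤ 2+1.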